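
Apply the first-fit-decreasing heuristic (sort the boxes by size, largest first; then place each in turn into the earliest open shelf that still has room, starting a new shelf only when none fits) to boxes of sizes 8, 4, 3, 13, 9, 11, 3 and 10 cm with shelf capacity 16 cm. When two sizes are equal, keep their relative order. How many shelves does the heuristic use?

Sorted descending: 13, 11, 10, 9, 8, 4, 3, 3.
  13 → shelf 1 (new)  [load 13/16]
  11 → shelf 2 (new)  [load 11/16]
  10 → shelf 3 (new)  [load 10/16]
  9 → shelf 4 (new)  [load 9/16]
  8 → shelf 5 (new)  [load 8/16]
  4 → shelf 2  [load 15/16]
  3 → shelf 1  [load 16/16]
  3 → shelf 3  [load 13/16]
5 shelves opened.

5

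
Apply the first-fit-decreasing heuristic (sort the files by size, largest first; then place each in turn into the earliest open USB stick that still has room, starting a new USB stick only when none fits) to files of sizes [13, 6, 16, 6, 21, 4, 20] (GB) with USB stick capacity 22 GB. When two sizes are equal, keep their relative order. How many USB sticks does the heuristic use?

5

Sorted descending: 21, 20, 16, 13, 6, 6, 4.
  21 → USB stick 1 (new)  [load 21/22]
  20 → USB stick 2 (new)  [load 20/22]
  16 → USB stick 3 (new)  [load 16/22]
  13 → USB stick 4 (new)  [load 13/22]
  6 → USB stick 3  [load 22/22]
  6 → USB stick 4  [load 19/22]
  4 → USB stick 5 (new)  [load 4/22]
5 USB sticks opened.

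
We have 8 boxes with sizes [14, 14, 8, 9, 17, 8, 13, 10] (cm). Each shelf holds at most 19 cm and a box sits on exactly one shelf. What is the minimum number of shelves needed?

6

Total = 17 + 14 + 14 + 13 + 10 + 9 + 8 + 8 = 93 cm.
Lower bound: ⌈93/19⌉ = 5 shelves.
A packing using 6 shelves:
  shelf 1: 17 = 17
  shelf 2: 14 = 14
  shelf 3: 14 = 14
  shelf 4: 13 = 13
  shelf 5: 10 + 9 = 19
  shelf 6: 8 + 8 = 16
No arrangement into 5 shelves stays within capacity, so 6 is optimal.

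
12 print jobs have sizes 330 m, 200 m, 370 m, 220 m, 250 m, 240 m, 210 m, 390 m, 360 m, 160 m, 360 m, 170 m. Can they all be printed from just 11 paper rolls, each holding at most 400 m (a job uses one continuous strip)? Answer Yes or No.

Yes

A valid assignment using 10 paper rolls:
  roll 1: 390 = 390
  roll 2: 370 = 370
  roll 3: 360 = 360
  roll 4: 360 = 360
  roll 5: 330 = 330
  roll 6: 250 = 250
  roll 7: 240 + 160 = 400
  roll 8: 220 + 170 = 390
  roll 9: 210 = 210
  roll 10: 200 = 200
That uses only 10 ≤ 11, so 11 paper rolls are enough.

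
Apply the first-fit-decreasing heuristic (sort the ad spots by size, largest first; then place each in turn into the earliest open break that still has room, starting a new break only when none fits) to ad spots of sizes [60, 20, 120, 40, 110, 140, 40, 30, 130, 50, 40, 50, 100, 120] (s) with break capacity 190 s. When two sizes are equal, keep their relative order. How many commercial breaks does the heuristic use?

Sorted descending: 140, 130, 120, 120, 110, 100, 60, 50, 50, 40, 40, 40, 30, 20.
  140 → break 1 (new)  [load 140/190]
  130 → break 2 (new)  [load 130/190]
  120 → break 3 (new)  [load 120/190]
  120 → break 4 (new)  [load 120/190]
  110 → break 5 (new)  [load 110/190]
  100 → break 6 (new)  [load 100/190]
  60 → break 2  [load 190/190]
  50 → break 1  [load 190/190]
  50 → break 3  [load 170/190]
  40 → break 4  [load 160/190]
  40 → break 5  [load 150/190]
  40 → break 5  [load 190/190]
  30 → break 4  [load 190/190]
  20 → break 3  [load 190/190]
6 commercial breaks opened.

6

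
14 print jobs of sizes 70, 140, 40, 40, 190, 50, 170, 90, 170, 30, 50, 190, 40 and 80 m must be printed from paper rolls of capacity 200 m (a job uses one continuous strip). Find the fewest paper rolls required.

Total = 190 + 190 + 170 + 170 + 140 + 90 + 80 + 70 + 50 + 50 + 40 + 40 + 40 + 30 = 1350 m.
Lower bound: ⌈1350/200⌉ = 7 paper rolls.
A packing using 8 paper rolls:
  roll 1: 190 = 190
  roll 2: 190 = 190
  roll 3: 170 + 30 = 200
  roll 4: 170 = 170
  roll 5: 140 + 50 = 190
  roll 6: 90 + 80 = 170
  roll 7: 70 + 50 + 40 + 40 = 200
  roll 8: 40 = 40
No arrangement into 7 paper rolls stays within capacity, so 8 is optimal.

8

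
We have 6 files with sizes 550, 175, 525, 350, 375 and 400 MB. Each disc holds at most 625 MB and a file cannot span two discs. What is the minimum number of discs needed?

5

Total = 550 + 525 + 400 + 375 + 350 + 175 = 2375 MB.
Lower bound: ⌈2375/625⌉ = 4 discs.
Also, 5 files each exceed 625/2 MB, and no two of those can share a disc, so at least 5 discs are needed.
A packing using 5 discs:
  disc 1: 550 = 550
  disc 2: 525 = 525
  disc 3: 400 + 175 = 575
  disc 4: 375 = 375
  disc 5: 350 = 350
This matches the lower bound, so 5 is optimal.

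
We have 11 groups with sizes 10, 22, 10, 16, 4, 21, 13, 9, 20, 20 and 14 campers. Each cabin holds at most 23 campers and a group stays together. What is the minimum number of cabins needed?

Total = 22 + 21 + 20 + 20 + 16 + 14 + 13 + 10 + 10 + 9 + 4 = 159 campers.
Lower bound: ⌈159/23⌉ = 7 cabins.
A packing using 8 cabins:
  cabin 1: 22 = 22
  cabin 2: 21 = 21
  cabin 3: 20 = 20
  cabin 4: 20 = 20
  cabin 5: 16 + 4 = 20
  cabin 6: 14 + 9 = 23
  cabin 7: 13 + 10 = 23
  cabin 8: 10 = 10
No arrangement into 7 cabins stays within capacity, so 8 is optimal.

8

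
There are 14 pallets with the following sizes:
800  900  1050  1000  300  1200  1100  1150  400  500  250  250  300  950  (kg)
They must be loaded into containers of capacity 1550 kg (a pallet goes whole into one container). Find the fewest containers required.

8

Total = 1200 + 1150 + 1100 + 1050 + 1000 + 950 + 900 + 800 + 500 + 400 + 300 + 300 + 250 + 250 = 10150 kg.
Lower bound: ⌈10150/1550⌉ = 7 containers.
Also, 8 pallets each exceed 775 kg, and no two of those can share a container, so at least 8 containers are needed.
A packing using 8 containers:
  container 1: 1200 + 300 = 1500
  container 2: 1150 + 400 = 1550
  container 3: 1100 + 300 = 1400
  container 4: 1050 + 500 = 1550
  container 5: 1000 + 250 + 250 = 1500
  container 6: 950 = 950
  container 7: 900 = 900
  container 8: 800 = 800
This matches the lower bound, so 8 is optimal.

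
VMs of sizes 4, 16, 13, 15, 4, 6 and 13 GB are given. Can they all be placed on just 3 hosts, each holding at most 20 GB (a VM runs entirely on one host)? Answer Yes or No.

Total = 71 GB; ⌈71/20⌉ = 4.
At least 4 hosts are required, but only 3 are allowed.

No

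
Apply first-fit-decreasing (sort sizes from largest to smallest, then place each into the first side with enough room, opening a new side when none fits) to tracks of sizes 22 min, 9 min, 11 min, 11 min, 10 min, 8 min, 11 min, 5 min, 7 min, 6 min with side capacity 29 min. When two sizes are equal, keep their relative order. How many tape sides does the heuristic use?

4

Sorted descending: 22, 11, 11, 11, 10, 9, 8, 7, 6, 5.
  22 → side 1 (new)  [load 22/29]
  11 → side 2 (new)  [load 11/29]
  11 → side 2  [load 22/29]
  11 → side 3 (new)  [load 11/29]
  10 → side 3  [load 21/29]
  9 → side 4 (new)  [load 9/29]
  8 → side 3  [load 29/29]
  7 → side 1  [load 29/29]
  6 → side 2  [load 28/29]
  5 → side 4  [load 14/29]
4 tape sides opened.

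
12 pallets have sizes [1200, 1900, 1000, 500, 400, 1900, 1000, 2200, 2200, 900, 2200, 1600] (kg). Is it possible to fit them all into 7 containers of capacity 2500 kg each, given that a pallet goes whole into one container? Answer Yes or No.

Total = 17000 kg; ⌈17000/2500⌉ = 7.
The bound of 7 does not rule out 7, but exhaustive search shows no assignment into 7 containers of capacity 2500 kg exists — the minimum is 8.

No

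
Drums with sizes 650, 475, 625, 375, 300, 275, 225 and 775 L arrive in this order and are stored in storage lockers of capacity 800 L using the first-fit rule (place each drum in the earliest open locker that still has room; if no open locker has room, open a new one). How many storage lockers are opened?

  650 → locker 1 (new)  [load 650/800]
  475 → locker 2 (new)  [load 475/800]
  625 → locker 3 (new)  [load 625/800]
  375 → locker 4 (new)  [load 375/800]
  300 → locker 2  [load 775/800]
  275 → locker 4  [load 650/800]
  225 → locker 5 (new)  [load 225/800]
  775 → locker 6 (new)  [load 775/800]
6 storage lockers opened.

6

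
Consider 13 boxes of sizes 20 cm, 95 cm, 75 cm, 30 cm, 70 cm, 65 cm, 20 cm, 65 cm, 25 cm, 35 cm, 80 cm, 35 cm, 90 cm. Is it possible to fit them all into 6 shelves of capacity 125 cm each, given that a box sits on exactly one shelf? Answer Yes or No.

Total = 705 cm; ⌈705/125⌉ = 6.
7 boxes each exceed half the capacity and cannot share a shelf, forcing at least 7 shelves.
At least 7 shelves are required, but only 6 are allowed.

No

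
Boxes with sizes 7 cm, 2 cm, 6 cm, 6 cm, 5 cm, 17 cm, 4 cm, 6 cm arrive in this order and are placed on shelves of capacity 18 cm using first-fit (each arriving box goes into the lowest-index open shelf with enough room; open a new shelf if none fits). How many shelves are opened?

4

  7 → shelf 1 (new)  [load 7/18]
  2 → shelf 1  [load 9/18]
  6 → shelf 1  [load 15/18]
  6 → shelf 2 (new)  [load 6/18]
  5 → shelf 2  [load 11/18]
  17 → shelf 3 (new)  [load 17/18]
  4 → shelf 2  [load 15/18]
  6 → shelf 4 (new)  [load 6/18]
4 shelves opened.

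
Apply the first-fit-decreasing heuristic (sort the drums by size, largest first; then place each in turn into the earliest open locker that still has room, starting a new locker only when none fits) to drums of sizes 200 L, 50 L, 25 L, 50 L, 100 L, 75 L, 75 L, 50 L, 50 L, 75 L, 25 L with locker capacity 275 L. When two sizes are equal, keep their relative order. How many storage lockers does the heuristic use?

Sorted descending: 200, 100, 75, 75, 75, 50, 50, 50, 50, 25, 25.
  200 → locker 1 (new)  [load 200/275]
  100 → locker 2 (new)  [load 100/275]
  75 → locker 1  [load 275/275]
  75 → locker 2  [load 175/275]
  75 → locker 2  [load 250/275]
  50 → locker 3 (new)  [load 50/275]
  50 → locker 3  [load 100/275]
  50 → locker 3  [load 150/275]
  50 → locker 3  [load 200/275]
  25 → locker 2  [load 275/275]
  25 → locker 3  [load 225/275]
3 storage lockers opened.

3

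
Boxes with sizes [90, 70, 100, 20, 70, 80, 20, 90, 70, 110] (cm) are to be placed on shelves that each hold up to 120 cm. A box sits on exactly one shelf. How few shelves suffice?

8

Total = 110 + 100 + 90 + 90 + 80 + 70 + 70 + 70 + 20 + 20 = 720 cm.
Lower bound: ⌈720/120⌉ = 6 shelves.
Also, 8 boxes each exceed 60 cm, and no two of those can share a shelf, so at least 8 shelves are needed.
A packing using 8 shelves:
  shelf 1: 110 = 110
  shelf 2: 100 + 20 = 120
  shelf 3: 90 + 20 = 110
  shelf 4: 90 = 90
  shelf 5: 80 = 80
  shelf 6: 70 = 70
  shelf 7: 70 = 70
  shelf 8: 70 = 70
This matches the lower bound, so 8 is optimal.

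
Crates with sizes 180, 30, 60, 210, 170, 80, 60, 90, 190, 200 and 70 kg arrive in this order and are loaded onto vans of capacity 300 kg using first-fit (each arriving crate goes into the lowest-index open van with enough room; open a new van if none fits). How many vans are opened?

  180 → van 1 (new)  [load 180/300]
  30 → van 1  [load 210/300]
  60 → van 1  [load 270/300]
  210 → van 2 (new)  [load 210/300]
  170 → van 3 (new)  [load 170/300]
  80 → van 2  [load 290/300]
  60 → van 3  [load 230/300]
  90 → van 4 (new)  [load 90/300]
  190 → van 4  [load 280/300]
  200 → van 5 (new)  [load 200/300]
  70 → van 3  [load 300/300]
5 vans opened.

5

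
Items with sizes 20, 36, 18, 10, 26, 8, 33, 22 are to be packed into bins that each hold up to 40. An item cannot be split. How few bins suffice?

Total = 36 + 33 + 26 + 22 + 20 + 18 + 10 + 8 = 173.
Lower bound: ⌈173/40⌉ = 5 bins.
A packing using 5 bins:
  bin 1: 36 = 36
  bin 2: 33 = 33
  bin 3: 26 + 10 = 36
  bin 4: 22 + 18 = 40
  bin 5: 20 + 8 = 28
This matches the lower bound, so 5 is optimal.

5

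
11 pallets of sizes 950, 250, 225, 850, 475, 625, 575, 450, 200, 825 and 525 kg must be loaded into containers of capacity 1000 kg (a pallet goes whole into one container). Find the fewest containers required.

Total = 950 + 850 + 825 + 625 + 575 + 525 + 475 + 450 + 250 + 225 + 200 = 5950 kg.
Lower bound: ⌈5950/1000⌉ = 6 containers.
A packing using 7 containers:
  container 1: 950 = 950
  container 2: 850 = 850
  container 3: 825 = 825
  container 4: 625 + 250 = 875
  container 5: 575 + 225 + 200 = 1000
  container 6: 525 + 475 = 1000
  container 7: 450 = 450
No arrangement into 6 containers stays within capacity, so 7 is optimal.

7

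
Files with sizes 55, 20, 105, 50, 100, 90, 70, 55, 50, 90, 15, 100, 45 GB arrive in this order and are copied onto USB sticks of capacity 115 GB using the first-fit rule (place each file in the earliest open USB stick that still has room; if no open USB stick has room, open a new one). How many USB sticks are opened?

  55 → USB stick 1 (new)  [load 55/115]
  20 → USB stick 1  [load 75/115]
  105 → USB stick 2 (new)  [load 105/115]
  50 → USB stick 3 (new)  [load 50/115]
  100 → USB stick 4 (new)  [load 100/115]
  90 → USB stick 5 (new)  [load 90/115]
  70 → USB stick 6 (new)  [load 70/115]
  55 → USB stick 3  [load 105/115]
  50 → USB stick 7 (new)  [load 50/115]
  90 → USB stick 8 (new)  [load 90/115]
  15 → USB stick 1  [load 90/115]
  100 → USB stick 9 (new)  [load 100/115]
  45 → USB stick 6  [load 115/115]
9 USB sticks opened.

9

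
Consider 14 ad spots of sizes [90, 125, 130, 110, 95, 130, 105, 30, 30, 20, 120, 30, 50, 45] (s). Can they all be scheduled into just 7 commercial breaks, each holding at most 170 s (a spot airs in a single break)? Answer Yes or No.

No

Total = 1110 s; ⌈1110/170⌉ = 7.
8 ad spots each exceed half the capacity and cannot share a break, forcing at least 8 commercial breaks.
At least 8 commercial breaks are required, but only 7 are allowed.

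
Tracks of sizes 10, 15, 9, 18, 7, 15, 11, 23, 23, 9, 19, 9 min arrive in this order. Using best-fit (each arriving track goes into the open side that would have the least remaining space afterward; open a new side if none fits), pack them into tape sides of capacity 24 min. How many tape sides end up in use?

  10 → side 1 (new)  [load 10/24]
  15 → side 2 (new)  [load 15/24]
  9 → side 2  [load 24/24]
  18 → side 3 (new)  [load 18/24]
  7 → side 1  [load 17/24]
  15 → side 4 (new)  [load 15/24]
  11 → side 5 (new)  [load 11/24]
  23 → side 6 (new)  [load 23/24]
  23 → side 7 (new)  [load 23/24]
  9 → side 4  [load 24/24]
  19 → side 8 (new)  [load 19/24]
  9 → side 5  [load 20/24]
8 tape sides opened.

8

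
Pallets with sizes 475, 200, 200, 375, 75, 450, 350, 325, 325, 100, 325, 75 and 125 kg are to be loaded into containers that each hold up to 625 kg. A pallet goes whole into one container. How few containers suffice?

7

Total = 475 + 450 + 375 + 350 + 325 + 325 + 325 + 200 + 200 + 125 + 100 + 75 + 75 = 3400 kg.
Lower bound: ⌈3400/625⌉ = 6 containers.
Also, 7 pallets each exceed 625/2 kg, and no two of those can share a container, so at least 7 containers are needed.
A packing using 7 containers:
  container 1: 475 + 125 = 600
  container 2: 450 + 100 + 75 = 625
  container 3: 375 + 200 = 575
  container 4: 350 + 200 + 75 = 625
  container 5: 325 = 325
  container 6: 325 = 325
  container 7: 325 = 325
This matches the lower bound, so 7 is optimal.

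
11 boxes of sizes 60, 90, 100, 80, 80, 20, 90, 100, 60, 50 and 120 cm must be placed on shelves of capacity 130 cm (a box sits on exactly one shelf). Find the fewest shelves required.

Total = 120 + 100 + 100 + 90 + 90 + 80 + 80 + 60 + 60 + 50 + 20 = 850 cm.
Lower bound: ⌈850/130⌉ = 7 shelves.
A packing using 8 shelves:
  shelf 1: 120 = 120
  shelf 2: 100 + 20 = 120
  shelf 3: 100 = 100
  shelf 4: 90 = 90
  shelf 5: 90 = 90
  shelf 6: 80 + 50 = 130
  shelf 7: 80 = 80
  shelf 8: 60 + 60 = 120
No arrangement into 7 shelves stays within capacity, so 8 is optimal.

8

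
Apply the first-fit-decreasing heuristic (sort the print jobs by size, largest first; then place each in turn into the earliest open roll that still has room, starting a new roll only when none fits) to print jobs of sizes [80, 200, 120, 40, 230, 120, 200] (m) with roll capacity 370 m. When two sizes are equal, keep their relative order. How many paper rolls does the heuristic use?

Sorted descending: 230, 200, 200, 120, 120, 80, 40.
  230 → roll 1 (new)  [load 230/370]
  200 → roll 2 (new)  [load 200/370]
  200 → roll 3 (new)  [load 200/370]
  120 → roll 1  [load 350/370]
  120 → roll 2  [load 320/370]
  80 → roll 3  [load 280/370]
  40 → roll 2  [load 360/370]
3 paper rolls opened.

3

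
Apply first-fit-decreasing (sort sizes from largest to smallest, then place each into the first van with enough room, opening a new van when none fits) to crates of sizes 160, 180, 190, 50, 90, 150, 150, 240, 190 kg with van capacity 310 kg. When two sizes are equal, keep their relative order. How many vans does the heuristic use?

Sorted descending: 240, 190, 190, 180, 160, 150, 150, 90, 50.
  240 → van 1 (new)  [load 240/310]
  190 → van 2 (new)  [load 190/310]
  190 → van 3 (new)  [load 190/310]
  180 → van 4 (new)  [load 180/310]
  160 → van 5 (new)  [load 160/310]
  150 → van 5  [load 310/310]
  150 → van 6 (new)  [load 150/310]
  90 → van 2  [load 280/310]
  50 → van 1  [load 290/310]
6 vans opened.

6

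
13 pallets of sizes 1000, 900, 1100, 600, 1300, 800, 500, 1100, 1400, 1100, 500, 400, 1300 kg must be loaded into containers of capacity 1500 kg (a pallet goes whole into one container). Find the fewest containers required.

9

Total = 1400 + 1300 + 1300 + 1100 + 1100 + 1100 + 1000 + 900 + 800 + 600 + 500 + 500 + 400 = 12000 kg.
Lower bound: ⌈12000/1500⌉ = 8 containers.
Also, 9 pallets each exceed 750 kg, and no two of those can share a container, so at least 9 containers are needed.
A packing using 9 containers:
  container 1: 1400 = 1400
  container 2: 1300 = 1300
  container 3: 1300 = 1300
  container 4: 1100 + 400 = 1500
  container 5: 1100 = 1100
  container 6: 1100 = 1100
  container 7: 1000 + 500 = 1500
  container 8: 900 + 600 = 1500
  container 9: 800 + 500 = 1300
This matches the lower bound, so 9 is optimal.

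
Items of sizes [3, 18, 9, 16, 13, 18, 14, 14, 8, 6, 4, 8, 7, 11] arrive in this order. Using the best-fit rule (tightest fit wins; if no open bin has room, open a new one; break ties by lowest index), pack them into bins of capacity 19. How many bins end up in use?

  3 → bin 1 (new)  [load 3/19]
  18 → bin 2 (new)  [load 18/19]
  9 → bin 1  [load 12/19]
  16 → bin 3 (new)  [load 16/19]
  13 → bin 4 (new)  [load 13/19]
  18 → bin 5 (new)  [load 18/19]
  14 → bin 6 (new)  [load 14/19]
  14 → bin 7 (new)  [load 14/19]
  8 → bin 8 (new)  [load 8/19]
  6 → bin 4  [load 19/19]
  4 → bin 6  [load 18/19]
  8 → bin 8  [load 16/19]
  7 → bin 1  [load 19/19]
  11 → bin 9 (new)  [load 11/19]
9 bins opened.

9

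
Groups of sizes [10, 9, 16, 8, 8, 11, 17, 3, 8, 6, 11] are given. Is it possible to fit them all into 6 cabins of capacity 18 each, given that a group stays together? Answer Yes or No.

No

Total = 107; ⌈107/18⌉ = 6.
The bound of 6 does not rule out 6, but exhaustive search shows no assignment into 6 cabins of capacity 18 exists — the minimum is 7.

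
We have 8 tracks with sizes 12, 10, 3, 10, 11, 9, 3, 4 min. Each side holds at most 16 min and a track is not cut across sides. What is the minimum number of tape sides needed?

Total = 12 + 11 + 10 + 10 + 9 + 4 + 3 + 3 = 62 min.
Lower bound: ⌈62/16⌉ = 4 tape sides.
Also, 5 tracks each exceed 8 min, and no two of those can share a side, so at least 5 tape sides are needed.
A packing using 5 tape sides:
  side 1: 12 + 4 = 16
  side 2: 11 + 3 = 14
  side 3: 10 + 3 = 13
  side 4: 10 = 10
  side 5: 9 = 9
This matches the lower bound, so 5 is optimal.

5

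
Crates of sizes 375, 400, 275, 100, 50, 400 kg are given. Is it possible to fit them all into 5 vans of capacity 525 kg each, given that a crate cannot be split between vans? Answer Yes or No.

A valid assignment using 4 vans:
  van 1: 400 + 100 = 500
  van 2: 400 + 50 = 450
  van 3: 375 = 375
  van 4: 275 = 275
That uses only 4 ≤ 5, so 5 vans are enough.

Yes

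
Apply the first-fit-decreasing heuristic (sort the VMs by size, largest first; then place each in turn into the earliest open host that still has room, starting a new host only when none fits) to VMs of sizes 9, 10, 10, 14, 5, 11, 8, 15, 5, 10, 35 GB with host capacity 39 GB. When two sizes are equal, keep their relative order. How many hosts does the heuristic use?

4

Sorted descending: 35, 15, 14, 11, 10, 10, 10, 9, 8, 5, 5.
  35 → host 1 (new)  [load 35/39]
  15 → host 2 (new)  [load 15/39]
  14 → host 2  [load 29/39]
  11 → host 3 (new)  [load 11/39]
  10 → host 2  [load 39/39]
  10 → host 3  [load 21/39]
  10 → host 3  [load 31/39]
  9 → host 4 (new)  [load 9/39]
  8 → host 3  [load 39/39]
  5 → host 4  [load 14/39]
  5 → host 4  [load 19/39]
4 hosts opened.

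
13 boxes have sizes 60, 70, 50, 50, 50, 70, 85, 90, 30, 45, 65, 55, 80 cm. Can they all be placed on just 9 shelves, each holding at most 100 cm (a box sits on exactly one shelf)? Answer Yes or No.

No

Total = 800 cm; ⌈800/100⌉ = 8.
The bound of 8 does not rule out 9, but exhaustive search shows no assignment into 9 shelves of capacity 100 cm exists — the minimum is 10.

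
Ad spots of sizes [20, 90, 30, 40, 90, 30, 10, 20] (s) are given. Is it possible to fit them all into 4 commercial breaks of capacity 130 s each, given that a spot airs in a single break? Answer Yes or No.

Yes

A valid assignment using 3 commercial breaks:
  break 1: 90 + 40 = 130
  break 2: 90 + 30 + 10 = 130
  break 3: 30 + 20 + 20 = 70
That uses only 3 ≤ 4, so 4 commercial breaks are enough.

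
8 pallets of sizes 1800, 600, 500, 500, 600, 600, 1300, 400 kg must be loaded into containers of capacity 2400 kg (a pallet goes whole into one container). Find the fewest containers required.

3

Total = 1800 + 1300 + 600 + 600 + 600 + 500 + 500 + 400 = 6300 kg.
Lower bound: ⌈6300/2400⌉ = 3 containers.
A packing using 3 containers:
  container 1: 1800 + 600 = 2400
  container 2: 1300 + 600 + 500 = 2400
  container 3: 600 + 500 + 400 = 1500
This matches the lower bound, so 3 is optimal.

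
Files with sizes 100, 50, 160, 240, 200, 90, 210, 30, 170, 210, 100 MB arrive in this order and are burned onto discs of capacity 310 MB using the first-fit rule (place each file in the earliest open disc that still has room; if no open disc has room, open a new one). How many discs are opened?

  100 → disc 1 (new)  [load 100/310]
  50 → disc 1  [load 150/310]
  160 → disc 1  [load 310/310]
  240 → disc 2 (new)  [load 240/310]
  200 → disc 3 (new)  [load 200/310]
  90 → disc 3  [load 290/310]
  210 → disc 4 (new)  [load 210/310]
  30 → disc 2  [load 270/310]
  170 → disc 5 (new)  [load 170/310]
  210 → disc 6 (new)  [load 210/310]
  100 → disc 4  [load 310/310]
6 discs opened.

6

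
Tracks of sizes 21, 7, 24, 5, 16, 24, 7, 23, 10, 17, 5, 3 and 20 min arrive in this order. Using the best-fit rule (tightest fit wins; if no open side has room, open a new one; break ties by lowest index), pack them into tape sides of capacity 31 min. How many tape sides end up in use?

7

  21 → side 1 (new)  [load 21/31]
  7 → side 1  [load 28/31]
  24 → side 2 (new)  [load 24/31]
  5 → side 2  [load 29/31]
  16 → side 3 (new)  [load 16/31]
  24 → side 4 (new)  [load 24/31]
  7 → side 4  [load 31/31]
  23 → side 5 (new)  [load 23/31]
  10 → side 3  [load 26/31]
  17 → side 6 (new)  [load 17/31]
  5 → side 3  [load 31/31]
  3 → side 1  [load 31/31]
  20 → side 7 (new)  [load 20/31]
7 tape sides opened.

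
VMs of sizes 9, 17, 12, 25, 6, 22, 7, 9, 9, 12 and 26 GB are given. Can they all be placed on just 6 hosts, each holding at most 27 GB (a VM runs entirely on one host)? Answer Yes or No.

No

Total = 154 GB; ⌈154/27⌉ = 6.
The bound of 6 does not rule out 6, but exhaustive search shows no assignment into 6 hosts of capacity 27 GB exists — the minimum is 7.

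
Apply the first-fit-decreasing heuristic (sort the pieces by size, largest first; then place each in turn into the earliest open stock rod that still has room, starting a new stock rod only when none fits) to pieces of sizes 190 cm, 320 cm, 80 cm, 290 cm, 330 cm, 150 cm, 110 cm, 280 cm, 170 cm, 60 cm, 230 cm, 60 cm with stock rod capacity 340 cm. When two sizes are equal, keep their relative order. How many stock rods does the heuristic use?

Sorted descending: 330, 320, 290, 280, 230, 190, 170, 150, 110, 80, 60, 60.
  330 → stock rod 1 (new)  [load 330/340]
  320 → stock rod 2 (new)  [load 320/340]
  290 → stock rod 3 (new)  [load 290/340]
  280 → stock rod 4 (new)  [load 280/340]
  230 → stock rod 5 (new)  [load 230/340]
  190 → stock rod 6 (new)  [load 190/340]
  170 → stock rod 7 (new)  [load 170/340]
  150 → stock rod 6  [load 340/340]
  110 → stock rod 5  [load 340/340]
  80 → stock rod 7  [load 250/340]
  60 → stock rod 4  [load 340/340]
  60 → stock rod 7  [load 310/340]
7 stock rods opened.

7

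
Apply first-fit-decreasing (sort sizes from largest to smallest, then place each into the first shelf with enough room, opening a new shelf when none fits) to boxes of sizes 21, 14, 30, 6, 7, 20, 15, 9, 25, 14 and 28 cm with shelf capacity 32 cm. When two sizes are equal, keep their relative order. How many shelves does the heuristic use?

Sorted descending: 30, 28, 25, 21, 20, 15, 14, 14, 9, 7, 6.
  30 → shelf 1 (new)  [load 30/32]
  28 → shelf 2 (new)  [load 28/32]
  25 → shelf 3 (new)  [load 25/32]
  21 → shelf 4 (new)  [load 21/32]
  20 → shelf 5 (new)  [load 20/32]
  15 → shelf 6 (new)  [load 15/32]
  14 → shelf 6  [load 29/32]
  14 → shelf 7 (new)  [load 14/32]
  9 → shelf 4  [load 30/32]
  7 → shelf 3  [load 32/32]
  6 → shelf 5  [load 26/32]
7 shelves opened.

7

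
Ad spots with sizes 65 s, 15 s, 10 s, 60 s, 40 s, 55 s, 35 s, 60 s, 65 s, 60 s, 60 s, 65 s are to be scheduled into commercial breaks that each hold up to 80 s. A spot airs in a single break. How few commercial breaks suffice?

Total = 65 + 65 + 65 + 60 + 60 + 60 + 60 + 55 + 40 + 35 + 15 + 10 = 590 s.
Lower bound: ⌈590/80⌉ = 8 commercial breaks.
A packing using 9 commercial breaks:
  break 1: 65 + 15 = 80
  break 2: 65 + 10 = 75
  break 3: 65 = 65
  break 4: 60 = 60
  break 5: 60 = 60
  break 6: 60 = 60
  break 7: 60 = 60
  break 8: 55 = 55
  break 9: 40 + 35 = 75
No arrangement into 8 commercial breaks stays within capacity, so 9 is optimal.

9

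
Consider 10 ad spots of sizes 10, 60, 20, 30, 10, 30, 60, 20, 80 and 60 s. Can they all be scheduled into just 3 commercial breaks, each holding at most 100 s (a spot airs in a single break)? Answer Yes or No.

No

Total = 380 s; ⌈380/100⌉ = 4.
At least 4 commercial breaks are required, but only 3 are allowed.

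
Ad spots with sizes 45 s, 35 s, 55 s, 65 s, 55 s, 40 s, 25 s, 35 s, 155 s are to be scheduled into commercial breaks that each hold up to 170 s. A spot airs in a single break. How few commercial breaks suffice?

Total = 155 + 65 + 55 + 55 + 45 + 40 + 35 + 35 + 25 = 510 s.
Lower bound: ⌈510/170⌉ = 3 commercial breaks.
A packing using 4 commercial breaks:
  break 1: 155 = 155
  break 2: 65 + 55 + 45 = 165
  break 3: 55 + 40 + 35 + 35 = 165
  break 4: 25 = 25
No arrangement into 3 commercial breaks stays within capacity, so 4 is optimal.

4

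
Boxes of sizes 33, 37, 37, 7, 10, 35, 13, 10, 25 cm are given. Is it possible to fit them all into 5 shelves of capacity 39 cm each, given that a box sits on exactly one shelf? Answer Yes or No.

Total = 207 cm; ⌈207/39⌉ = 6.
At least 6 shelves are required, but only 5 are allowed.

No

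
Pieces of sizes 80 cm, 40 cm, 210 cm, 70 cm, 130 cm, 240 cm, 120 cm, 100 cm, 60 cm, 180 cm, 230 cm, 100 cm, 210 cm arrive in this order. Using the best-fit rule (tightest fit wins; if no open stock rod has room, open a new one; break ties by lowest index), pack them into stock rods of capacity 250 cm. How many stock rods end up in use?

8

  80 → stock rod 1 (new)  [load 80/250]
  40 → stock rod 1  [load 120/250]
  210 → stock rod 2 (new)  [load 210/250]
  70 → stock rod 1  [load 190/250]
  130 → stock rod 3 (new)  [load 130/250]
  240 → stock rod 4 (new)  [load 240/250]
  120 → stock rod 3  [load 250/250]
  100 → stock rod 5 (new)  [load 100/250]
  60 → stock rod 1  [load 250/250]
  180 → stock rod 6 (new)  [load 180/250]
  230 → stock rod 7 (new)  [load 230/250]
  100 → stock rod 5  [load 200/250]
  210 → stock rod 8 (new)  [load 210/250]
8 stock rods opened.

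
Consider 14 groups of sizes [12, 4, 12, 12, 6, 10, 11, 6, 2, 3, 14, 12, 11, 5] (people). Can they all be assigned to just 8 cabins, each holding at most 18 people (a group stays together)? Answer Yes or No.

A valid assignment using 8 cabins:
  cabin 1: 14 + 4 = 18
  cabin 2: 12 + 6 = 18
  cabin 3: 12 + 6 = 18
  cabin 4: 12 + 5 = 17
  cabin 5: 12 + 3 + 2 = 17
  cabin 6: 11 = 11
  cabin 7: 11 = 11
  cabin 8: 10 = 10
Every load is within 18 people, so 8 cabins suffice.

Yes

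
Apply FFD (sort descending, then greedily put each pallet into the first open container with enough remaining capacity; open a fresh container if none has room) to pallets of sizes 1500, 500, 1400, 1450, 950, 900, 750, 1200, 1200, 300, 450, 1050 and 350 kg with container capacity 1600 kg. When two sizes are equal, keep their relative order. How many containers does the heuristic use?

9

Sorted descending: 1500, 1450, 1400, 1200, 1200, 1050, 950, 900, 750, 500, 450, 350, 300.
  1500 → container 1 (new)  [load 1500/1600]
  1450 → container 2 (new)  [load 1450/1600]
  1400 → container 3 (new)  [load 1400/1600]
  1200 → container 4 (new)  [load 1200/1600]
  1200 → container 5 (new)  [load 1200/1600]
  1050 → container 6 (new)  [load 1050/1600]
  950 → container 7 (new)  [load 950/1600]
  900 → container 8 (new)  [load 900/1600]
  750 → container 9 (new)  [load 750/1600]
  500 → container 6  [load 1550/1600]
  450 → container 7  [load 1400/1600]
  350 → container 4  [load 1550/1600]
  300 → container 5  [load 1500/1600]
9 containers opened.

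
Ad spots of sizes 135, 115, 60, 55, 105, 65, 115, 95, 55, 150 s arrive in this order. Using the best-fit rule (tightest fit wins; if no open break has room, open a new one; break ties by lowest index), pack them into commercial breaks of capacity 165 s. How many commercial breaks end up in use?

  135 → break 1 (new)  [load 135/165]
  115 → break 2 (new)  [load 115/165]
  60 → break 3 (new)  [load 60/165]
  55 → break 3  [load 115/165]
  105 → break 4 (new)  [load 105/165]
  65 → break 5 (new)  [load 65/165]
  115 → break 6 (new)  [load 115/165]
  95 → break 5  [load 160/165]
  55 → break 4  [load 160/165]
  150 → break 7 (new)  [load 150/165]
7 commercial breaks opened.

7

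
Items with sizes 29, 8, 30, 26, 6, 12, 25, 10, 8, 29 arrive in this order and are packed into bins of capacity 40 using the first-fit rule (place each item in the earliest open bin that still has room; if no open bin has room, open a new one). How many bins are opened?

5

  29 → bin 1 (new)  [load 29/40]
  8 → bin 1  [load 37/40]
  30 → bin 2 (new)  [load 30/40]
  26 → bin 3 (new)  [load 26/40]
  6 → bin 2  [load 36/40]
  12 → bin 3  [load 38/40]
  25 → bin 4 (new)  [load 25/40]
  10 → bin 4  [load 35/40]
  8 → bin 5 (new)  [load 8/40]
  29 → bin 5  [load 37/40]
5 bins opened.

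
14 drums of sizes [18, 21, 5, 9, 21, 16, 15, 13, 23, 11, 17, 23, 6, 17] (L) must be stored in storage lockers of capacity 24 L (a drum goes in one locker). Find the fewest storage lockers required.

Total = 23 + 23 + 21 + 21 + 18 + 17 + 17 + 16 + 15 + 13 + 11 + 9 + 6 + 5 = 215 L.
Lower bound: ⌈215/24⌉ = 9 storage lockers.
Also, 10 drums each exceed 12 L, and no two of those can share a locker, so at least 10 storage lockers are needed.
A packing using 10 storage lockers:
  locker 1: 23 = 23
  locker 2: 23 = 23
  locker 3: 21 = 21
  locker 4: 21 = 21
  locker 5: 18 + 6 = 24
  locker 6: 17 + 5 = 22
  locker 7: 17 = 17
  locker 8: 16 = 16
  locker 9: 15 + 9 = 24
  locker 10: 13 + 11 = 24
This matches the lower bound, so 10 is optimal.

10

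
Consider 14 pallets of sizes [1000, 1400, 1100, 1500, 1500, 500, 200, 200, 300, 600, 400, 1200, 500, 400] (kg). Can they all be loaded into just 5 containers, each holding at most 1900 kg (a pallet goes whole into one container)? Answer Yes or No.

Total = 10800 kg; ⌈10800/1900⌉ = 6.
At least 6 containers are required, but only 5 are allowed.

No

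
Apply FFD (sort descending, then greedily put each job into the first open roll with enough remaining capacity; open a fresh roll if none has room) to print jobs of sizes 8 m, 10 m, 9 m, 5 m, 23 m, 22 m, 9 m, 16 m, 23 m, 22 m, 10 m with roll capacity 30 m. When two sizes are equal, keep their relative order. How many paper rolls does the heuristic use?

6

Sorted descending: 23, 23, 22, 22, 16, 10, 10, 9, 9, 8, 5.
  23 → roll 1 (new)  [load 23/30]
  23 → roll 2 (new)  [load 23/30]
  22 → roll 3 (new)  [load 22/30]
  22 → roll 4 (new)  [load 22/30]
  16 → roll 5 (new)  [load 16/30]
  10 → roll 5  [load 26/30]
  10 → roll 6 (new)  [load 10/30]
  9 → roll 6  [load 19/30]
  9 → roll 6  [load 28/30]
  8 → roll 3  [load 30/30]
  5 → roll 1  [load 28/30]
6 paper rolls opened.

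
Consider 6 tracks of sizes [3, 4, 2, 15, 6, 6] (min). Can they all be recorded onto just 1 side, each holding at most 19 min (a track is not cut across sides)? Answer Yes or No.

No

Total = 36 min; ⌈36/19⌉ = 2.
At least 2 tape sides are required, but only 1 is allowed.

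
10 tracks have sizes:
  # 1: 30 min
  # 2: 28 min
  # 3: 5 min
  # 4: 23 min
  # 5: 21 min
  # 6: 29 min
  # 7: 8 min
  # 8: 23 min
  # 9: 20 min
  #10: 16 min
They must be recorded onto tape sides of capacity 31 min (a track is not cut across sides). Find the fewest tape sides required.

8

Total = 30 + 29 + 28 + 23 + 23 + 21 + 20 + 16 + 8 + 5 = 203 min.
Lower bound: ⌈203/31⌉ = 7 tape sides.
Also, 8 tracks each exceed 31/2 min, and no two of those can share a side, so at least 8 tape sides are needed.
A packing using 8 tape sides:
  side 1: 30 = 30
  side 2: 29 = 29
  side 3: 28 = 28
  side 4: 23 + 8 = 31
  side 5: 23 + 5 = 28
  side 6: 21 = 21
  side 7: 20 = 20
  side 8: 16 = 16
This matches the lower bound, so 8 is optimal.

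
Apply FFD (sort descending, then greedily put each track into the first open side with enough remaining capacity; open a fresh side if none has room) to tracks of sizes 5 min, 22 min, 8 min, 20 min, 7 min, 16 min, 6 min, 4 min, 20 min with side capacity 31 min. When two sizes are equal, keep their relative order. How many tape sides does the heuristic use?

Sorted descending: 22, 20, 20, 16, 8, 7, 6, 5, 4.
  22 → side 1 (new)  [load 22/31]
  20 → side 2 (new)  [load 20/31]
  20 → side 3 (new)  [load 20/31]
  16 → side 4 (new)  [load 16/31]
  8 → side 1  [load 30/31]
  7 → side 2  [load 27/31]
  6 → side 3  [load 26/31]
  5 → side 3  [load 31/31]
  4 → side 2  [load 31/31]
4 tape sides opened.

4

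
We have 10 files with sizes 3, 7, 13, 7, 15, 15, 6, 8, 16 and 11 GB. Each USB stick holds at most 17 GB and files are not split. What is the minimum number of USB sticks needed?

7

Total = 16 + 15 + 15 + 13 + 11 + 8 + 7 + 7 + 6 + 3 = 101 GB.
Lower bound: ⌈101/17⌉ = 6 USB sticks.
A packing using 7 USB sticks:
  USB stick 1: 16 = 16
  USB stick 2: 15 = 15
  USB stick 3: 15 = 15
  USB stick 4: 13 + 3 = 16
  USB stick 5: 11 + 6 = 17
  USB stick 6: 8 + 7 = 15
  USB stick 7: 7 = 7
No arrangement into 6 USB sticks stays within capacity, so 7 is optimal.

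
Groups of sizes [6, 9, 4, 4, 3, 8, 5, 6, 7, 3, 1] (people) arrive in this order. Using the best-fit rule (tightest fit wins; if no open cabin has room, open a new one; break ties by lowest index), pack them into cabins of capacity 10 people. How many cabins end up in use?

7

  6 → cabin 1 (new)  [load 6/10]
  9 → cabin 2 (new)  [load 9/10]
  4 → cabin 1  [load 10/10]
  4 → cabin 3 (new)  [load 4/10]
  3 → cabin 3  [load 7/10]
  8 → cabin 4 (new)  [load 8/10]
  5 → cabin 5 (new)  [load 5/10]
  6 → cabin 6 (new)  [load 6/10]
  7 → cabin 7 (new)  [load 7/10]
  3 → cabin 3  [load 10/10]
  1 → cabin 2  [load 10/10]
7 cabins opened.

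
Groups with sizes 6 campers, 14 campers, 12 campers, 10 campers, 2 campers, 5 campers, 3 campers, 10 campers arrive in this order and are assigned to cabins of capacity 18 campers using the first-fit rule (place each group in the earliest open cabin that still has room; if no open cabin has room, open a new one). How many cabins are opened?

  6 → cabin 1 (new)  [load 6/18]
  14 → cabin 2 (new)  [load 14/18]
  12 → cabin 1  [load 18/18]
  10 → cabin 3 (new)  [load 10/18]
  2 → cabin 2  [load 16/18]
  5 → cabin 3  [load 15/18]
  3 → cabin 3  [load 18/18]
  10 → cabin 4 (new)  [load 10/18]
4 cabins opened.

4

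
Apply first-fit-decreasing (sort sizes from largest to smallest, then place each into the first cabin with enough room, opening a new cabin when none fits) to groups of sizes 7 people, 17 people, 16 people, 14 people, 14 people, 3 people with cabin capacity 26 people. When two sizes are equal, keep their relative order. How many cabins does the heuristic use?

Sorted descending: 17, 16, 14, 14, 7, 3.
  17 → cabin 1 (new)  [load 17/26]
  16 → cabin 2 (new)  [load 16/26]
  14 → cabin 3 (new)  [load 14/26]
  14 → cabin 4 (new)  [load 14/26]
  7 → cabin 1  [load 24/26]
  3 → cabin 2  [load 19/26]
4 cabins opened.

4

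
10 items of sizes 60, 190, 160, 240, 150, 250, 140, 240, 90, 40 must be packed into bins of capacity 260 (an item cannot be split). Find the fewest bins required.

7

Total = 250 + 240 + 240 + 190 + 160 + 150 + 140 + 90 + 60 + 40 = 1560.
Lower bound: ⌈1560/260⌉ = 6 bins.
Also, 7 items each exceed 130, and no two of those can share a bin, so at least 7 bins are needed.
A packing using 7 bins:
  bin 1: 250 = 250
  bin 2: 240 = 240
  bin 3: 240 = 240
  bin 4: 190 + 60 = 250
  bin 5: 160 + 90 = 250
  bin 6: 150 + 40 = 190
  bin 7: 140 = 140
This matches the lower bound, so 7 is optimal.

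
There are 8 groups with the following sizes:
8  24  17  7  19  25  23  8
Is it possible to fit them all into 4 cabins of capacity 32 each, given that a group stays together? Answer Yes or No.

Total = 131; ⌈131/32⌉ = 5.
At least 5 cabins are required, but only 4 are allowed.

No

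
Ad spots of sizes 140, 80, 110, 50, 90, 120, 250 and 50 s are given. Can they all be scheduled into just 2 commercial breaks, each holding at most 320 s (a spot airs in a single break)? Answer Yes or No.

No

Total = 890 s; ⌈890/320⌉ = 3.
At least 3 commercial breaks are required, but only 2 are allowed.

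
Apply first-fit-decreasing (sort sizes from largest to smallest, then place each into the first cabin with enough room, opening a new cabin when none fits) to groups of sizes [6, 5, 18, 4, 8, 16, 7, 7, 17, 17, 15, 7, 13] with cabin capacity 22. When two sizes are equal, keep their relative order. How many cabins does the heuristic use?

Sorted descending: 18, 17, 17, 16, 15, 13, 8, 7, 7, 7, 6, 5, 4.
  18 → cabin 1 (new)  [load 18/22]
  17 → cabin 2 (new)  [load 17/22]
  17 → cabin 3 (new)  [load 17/22]
  16 → cabin 4 (new)  [load 16/22]
  15 → cabin 5 (new)  [load 15/22]
  13 → cabin 6 (new)  [load 13/22]
  8 → cabin 6  [load 21/22]
  7 → cabin 5  [load 22/22]
  7 → cabin 7 (new)  [load 7/22]
  7 → cabin 7  [load 14/22]
  6 → cabin 4  [load 22/22]
  5 → cabin 2  [load 22/22]
  4 → cabin 1  [load 22/22]
7 cabins opened.

7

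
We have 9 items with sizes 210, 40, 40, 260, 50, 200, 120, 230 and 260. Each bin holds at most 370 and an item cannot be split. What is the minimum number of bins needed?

5

Total = 260 + 260 + 230 + 210 + 200 + 120 + 50 + 40 + 40 = 1410.
Lower bound: ⌈1410/370⌉ = 4 bins.
Also, 5 items each exceed 185, and no two of those can share a bin, so at least 5 bins are needed.
A packing using 5 bins:
  bin 1: 260 + 50 + 40 = 350
  bin 2: 260 + 40 = 300
  bin 3: 230 + 120 = 350
  bin 4: 210 = 210
  bin 5: 200 = 200
This matches the lower bound, so 5 is optimal.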